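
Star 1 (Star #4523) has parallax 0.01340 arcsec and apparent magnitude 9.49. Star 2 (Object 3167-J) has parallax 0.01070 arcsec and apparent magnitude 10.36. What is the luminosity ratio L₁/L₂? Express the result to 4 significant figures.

d₁ = 1/p₁ = 1/0.01340″ = 74.627 pc; d₂ = 1/p₂ = 1/0.01070″ = 93.458 pc.
M₁ = m₁ − 5 log₁₀ d₁ + 5 = 9.49 − 9.3645 + 5 = 5.1255.
M₂ = 10.36 − 9.8531 + 5 = 5.5069.
L₁/L₂ = 10^(0.4(M₂ − M₁)) = 10^(0.4 × 0.3814) = 10^0.15256 = 1.4209.

L₁/L₂ = 1.421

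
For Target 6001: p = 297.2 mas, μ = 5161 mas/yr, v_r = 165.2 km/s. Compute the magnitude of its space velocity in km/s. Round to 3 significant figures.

d = 1/p = 1/0.2972″ = 3.3647 pc.
μ = 5161 mas/yr = 5.161 ″/yr.
v_t = 4.740 μ d = 4.740 × 5.161 × 3.3647 = 82.311 km/s.
v = √(v_r² + v_t²) = √(165.2² + 82.311²) = √34066.1 = 184.57 km/s.

185 km/s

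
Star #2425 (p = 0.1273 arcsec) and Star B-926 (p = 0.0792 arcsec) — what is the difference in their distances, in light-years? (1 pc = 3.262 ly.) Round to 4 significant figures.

d_A = 1/0.1273″ = 7.8555 pc; d_B = 1/0.07920″ = 12.626 pc.
|d_B − d_A| = |12.626 − 7.8555| = 4.7705 pc = 4.7705 × 3.262 ly = 15.561 ly.

15.56 ly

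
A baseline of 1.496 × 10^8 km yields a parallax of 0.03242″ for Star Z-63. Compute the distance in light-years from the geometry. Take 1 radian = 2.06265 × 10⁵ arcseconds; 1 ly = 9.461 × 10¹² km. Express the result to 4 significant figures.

θ = 0.03242″ = 0.03242/206265 = 1.5718 × 10^-7 rad.
d = B/θ = (1.496 × 10^8) / (1.5718 × 10^-7) = 9.5178 × 10^14 km = (9.5178 × 10^14) / (9.461 × 10^12) ly = 100.6 ly.

100.6 ly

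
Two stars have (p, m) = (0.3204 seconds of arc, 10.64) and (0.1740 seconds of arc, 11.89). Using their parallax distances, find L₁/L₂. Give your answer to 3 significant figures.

L₁/L₂ = 0.933

d₁ = 1/p₁ = 1/0.3204″ = 3.1211 pc; d₂ = 1/p₂ = 1/0.1740″ = 5.7471 pc.
M₁ = m₁ − 5 log₁₀ d₁ + 5 = 10.64 − 2.4715 + 5 = 13.1685.
M₂ = 11.89 − 3.7972 + 5 = 13.0928.
L₁/L₂ = 10^(0.4(M₂ − M₁)) = 10^(0.4 × (-0.0757)) = 10^(-0.03028) = 0.93265.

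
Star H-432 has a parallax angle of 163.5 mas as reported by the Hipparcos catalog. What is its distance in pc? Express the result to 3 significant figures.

6.12 pc

p = 163.5 mas = 0.1635 arcsec.
d = 1/p = 1/0.1635 = 6.1162 pc.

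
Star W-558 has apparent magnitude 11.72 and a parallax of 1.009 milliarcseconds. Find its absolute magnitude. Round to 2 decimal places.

d = 1/p = 1/0.001009″ = 991.08 pc.
m − M = 5 log₁₀(991.08) − 5 = 14.9805 − 5 = 9.9805.
M = m − (m − M) = 11.72 − 9.9805 = 1.74.

M = 1.74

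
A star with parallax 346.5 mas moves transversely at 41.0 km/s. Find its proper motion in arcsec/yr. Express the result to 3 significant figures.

d = 1/p = 1/0.3465″ = 2.886 pc.
μ = v_t / (4.74 d) = 41.0 / (4.74 × 2.886) = 41.0 / 13.68 = 2.9971 ″/yr.

3.00 arcsec/yr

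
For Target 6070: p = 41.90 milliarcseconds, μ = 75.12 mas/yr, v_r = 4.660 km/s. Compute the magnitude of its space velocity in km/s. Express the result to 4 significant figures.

d = 1/p = 1/0.04190″ = 23.866 pc.
μ = 75.12 mas/yr = 0.07512 ″/yr.
v_t = 4.740 μ d = 4.740 × 0.07512 × 23.866 = 8.4979 km/s.
v = √(v_r² + v_t²) = √(4.660² + 8.4979²) = √93.9299 = 9.6917 km/s.

9.692 km/s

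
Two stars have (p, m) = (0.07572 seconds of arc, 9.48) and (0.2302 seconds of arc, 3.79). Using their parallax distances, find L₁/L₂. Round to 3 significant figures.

L₁/L₂ = 0.0490

d₁ = 1/p₁ = 1/0.07572″ = 13.207 pc; d₂ = 1/p₂ = 1/0.2302″ = 4.344 pc.
M₁ = m₁ − 5 log₁₀ d₁ + 5 = 9.48 − 5.6040 + 5 = 8.8760.
M₂ = 3.79 − 3.1894 + 5 = 5.6006.
L₁/L₂ = 10^(0.4(M₂ − M₁)) = 10^(0.4 × (-3.2754)) = 10^(-1.31016) = 0.04896.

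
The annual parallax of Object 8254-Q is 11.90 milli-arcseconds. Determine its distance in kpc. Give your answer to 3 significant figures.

0.0840 kpc

p = 11.90 milli-arcseconds = 0.01190 arcsec.
d = 1/p = 1/0.01190 = 84.034 pc.
= 0.084034 kpc.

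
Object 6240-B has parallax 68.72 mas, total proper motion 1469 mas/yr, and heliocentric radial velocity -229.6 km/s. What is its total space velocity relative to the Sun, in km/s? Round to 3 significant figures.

d = 1/p = 1/0.06872″ = 14.552 pc.
μ = 1469 mas/yr = 1.469 ″/yr.
v_t = 4.740 μ d = 4.740 × 1.469 × 14.552 = 101.33 km/s.
v = √(v_r² + v_t²) = √((-229.6)² + 101.33²) = √62983.9 = 250.97 km/s.

251 km/s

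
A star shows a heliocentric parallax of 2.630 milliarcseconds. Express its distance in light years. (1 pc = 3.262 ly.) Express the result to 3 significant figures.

1240 light years

p = 2.630 milliarcseconds = 0.002630 arcsec.
d = 1/p = 1/0.002630 = 380.23 pc.
In light-years: 380.23 × 3.262 = 1240.3 ly.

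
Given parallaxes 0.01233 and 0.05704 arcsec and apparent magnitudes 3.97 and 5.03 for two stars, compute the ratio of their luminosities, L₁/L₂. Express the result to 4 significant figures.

L₁/L₂ = 56.81

d₁ = 1/p₁ = 1/0.01233″ = 81.103 pc; d₂ = 1/p₂ = 1/0.05704″ = 17.532 pc.
M₁ = m₁ − 5 log₁₀ d₁ + 5 = 3.97 − 9.5452 + 5 = -0.5752.
M₂ = 5.03 − 6.2192 + 5 = 3.8108.
L₁/L₂ = 10^(0.4(M₂ − M₁)) = 10^(0.4 × 4.3860) = 10^1.75440 = 56.807.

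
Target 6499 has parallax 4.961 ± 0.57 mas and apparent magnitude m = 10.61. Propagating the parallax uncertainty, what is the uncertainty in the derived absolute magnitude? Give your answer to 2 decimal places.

σ_M = 0.25 mag

M = m − 5 log₁₀ d + 5 = m + 5 log₁₀ p + 5, so ∂M/∂p = 5/(p ln 10).
σ_M = (5/ln 10) · (σ_p/p) = 2.1715 × 0.57/4.961 = 2.1715 × 0.1149 = 0.24951.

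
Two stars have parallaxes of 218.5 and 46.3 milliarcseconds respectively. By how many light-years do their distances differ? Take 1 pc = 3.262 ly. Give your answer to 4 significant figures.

d_A = 1/0.2185″ = 4.5767 pc; d_B = 1/0.04630″ = 21.598 pc.
|d_B − d_A| = |21.598 − 4.5767| = 17.021 pc = 17.021 × 3.262 ly = 55.523 ly.

55.52 ly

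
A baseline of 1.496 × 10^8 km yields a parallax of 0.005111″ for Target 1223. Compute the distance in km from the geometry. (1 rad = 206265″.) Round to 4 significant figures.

6.037 × 10^15 km

θ = 0.005111″ = 0.005111/206265 = 2.4779 × 10^-8 rad.
d = B/θ = (1.496 × 10^8) / (2.4779 × 10^-8) = 6.0374 × 10^15 km.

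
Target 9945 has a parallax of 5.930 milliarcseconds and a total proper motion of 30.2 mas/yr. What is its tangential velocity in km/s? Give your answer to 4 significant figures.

d = 1/p = 1/0.005930″ = 168.63 pc.
μ = 30.2 mas/yr = 0.0302 ″/yr.
v_t = 4.74 × μ × d = 4.74 × 0.0302 × 168.63 = 24.139 km/s.

24.14 km/s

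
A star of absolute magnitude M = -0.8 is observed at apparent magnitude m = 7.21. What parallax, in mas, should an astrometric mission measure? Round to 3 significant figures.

m − M = 7.21 − (-0.8) = 8.01.
d = 10^((m−M)/5 + 1) = 10^2.602 = 399.94 pc.
p = 1/d = 1/399.94 = 0.0025004 arcsec = 2.5004 mas.

2.50 mas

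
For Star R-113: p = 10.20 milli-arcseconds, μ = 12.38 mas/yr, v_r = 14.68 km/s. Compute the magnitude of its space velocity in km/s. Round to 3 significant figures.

d = 1/p = 1/0.01020″ = 98.039 pc.
μ = 12.38 mas/yr = 0.01238 ″/yr.
v_t = 4.740 μ d = 4.740 × 0.01238 × 98.039 = 5.753 km/s.
v = √(v_r² + v_t²) = √(14.68² + 5.753²) = √248.599 = 15.767 km/s.

15.8 km/s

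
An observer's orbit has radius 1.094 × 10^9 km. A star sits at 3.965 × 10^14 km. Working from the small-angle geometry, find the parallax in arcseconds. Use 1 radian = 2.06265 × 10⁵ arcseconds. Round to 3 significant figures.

θ ≈ B/d = (1.094 × 10^9) / (3.965 × 10^14) = 2.7591 × 10^-6 rad.
In arcseconds: 2.7591 × 10^-6 × 206265 = 0.56911″.

0.569 arcsec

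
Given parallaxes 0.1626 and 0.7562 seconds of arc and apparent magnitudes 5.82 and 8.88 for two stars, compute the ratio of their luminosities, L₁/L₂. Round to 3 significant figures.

d₁ = 1/p₁ = 1/0.1626″ = 6.1501 pc; d₂ = 1/p₂ = 1/0.7562″ = 1.3224 pc.
M₁ = m₁ − 5 log₁₀ d₁ + 5 = 5.82 − 3.9444 + 5 = 6.8756.
M₂ = 8.88 − 0.6068 + 5 = 13.2732.
L₁/L₂ = 10^(0.4(M₂ − M₁)) = 10^(0.4 × 6.3976) = 10^2.55904 = 362.28.

L₁/L₂ = 362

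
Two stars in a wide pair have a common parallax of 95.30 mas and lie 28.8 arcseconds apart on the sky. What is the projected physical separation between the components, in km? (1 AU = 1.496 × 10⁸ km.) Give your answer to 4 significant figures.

d = 1/p = 1/0.09530″ = 10.493 pc.
At distance d (pc), an angle of θ arcsec spans θ·d AU: s = 28.8 × 10.493 = 302.2 AU.
= 302.2 × 1.496 × 10⁸ km = 4.5209 × 10^10 km.

4.521 × 10^10 km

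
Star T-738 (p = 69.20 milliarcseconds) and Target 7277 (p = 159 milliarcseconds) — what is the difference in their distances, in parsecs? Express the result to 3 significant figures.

8.16 pc

d_A = 1/0.06920″ = 14.451 pc; d_B = 1/0.1590″ = 6.2893 pc.
|d_B − d_A| = |6.2893 − 14.451| = 8.1617 pc.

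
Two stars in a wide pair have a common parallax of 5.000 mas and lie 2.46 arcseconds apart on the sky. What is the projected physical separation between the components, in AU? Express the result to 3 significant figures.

d = 1/p = 1/0.005000″ = 200 pc.
At distance d (pc), an angle of θ arcsec spans θ·d AU: s = 2.46 × 200 = 492 AU.

492 AU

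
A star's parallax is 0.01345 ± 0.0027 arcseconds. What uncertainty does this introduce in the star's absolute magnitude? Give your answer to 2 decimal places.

M = m − 5 log₁₀ d + 5 = m + 5 log₁₀ p + 5, so ∂M/∂p = 5/(p ln 10).
σ_M = (5/ln 10) · (σ_p/p) = 2.1715 × 0.0027/0.01345 = 2.1715 × 0.20074 = 0.43591.

σ_M = 0.44 mag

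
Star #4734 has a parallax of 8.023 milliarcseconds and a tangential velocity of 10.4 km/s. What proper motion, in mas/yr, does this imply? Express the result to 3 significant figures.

17.6 mas/yr

d = 1/p = 1/0.008023″ = 124.64 pc.
μ = v_t / (4.74 d) = 10.4 / (4.74 × 124.64) = 10.4 / 590.79 = 0.017604 ″/yr = 17.604 mas/yr.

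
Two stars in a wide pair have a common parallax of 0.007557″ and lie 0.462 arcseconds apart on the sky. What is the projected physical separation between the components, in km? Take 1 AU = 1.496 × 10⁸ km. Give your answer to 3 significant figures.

d = 1/p = 1/0.007557″ = 132.33 pc.
At distance d (pc), an angle of θ arcsec spans θ·d AU: s = 0.462 × 132.33 = 61.136 AU.
= 61.136 × 1.496 × 10⁸ km = 9.1459 × 10^9 km.

9.15 × 10^9 km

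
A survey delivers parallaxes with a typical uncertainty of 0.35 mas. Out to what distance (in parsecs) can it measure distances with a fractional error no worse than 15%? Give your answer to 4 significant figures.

428.6 pc

σ_d/d = σ_p/p, so the condition is σ_p/p ≤ 0.15, i.e. p ≥ σ_p/0.15.
p_min = 0.35/0.15 = 2.3333 mas = 0.0023333 arcsec.
d_max = 1/p_min = 1/0.0023333 = 428.58 pc.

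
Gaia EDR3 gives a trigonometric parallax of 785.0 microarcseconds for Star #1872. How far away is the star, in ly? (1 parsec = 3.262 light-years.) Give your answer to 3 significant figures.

p = 785.0 microarcseconds = 0.0007850 arcsec.
d = 1/p = 1/0.0007850 = 1273.9 pc.
In light-years: 1273.9 × 3.262 = 4155.5 ly.

4160 ly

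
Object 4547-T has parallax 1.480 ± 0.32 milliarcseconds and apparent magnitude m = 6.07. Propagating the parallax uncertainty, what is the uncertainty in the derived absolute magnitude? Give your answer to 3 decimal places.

σ_M = 0.470 mag

M = m − 5 log₁₀ d + 5 = m + 5 log₁₀ p + 5, so ∂M/∂p = 5/(p ln 10).
σ_M = (5/ln 10) · (σ_p/p) = 2.1715 × 0.32/1.480 = 2.1715 × 0.21622 = 0.46952.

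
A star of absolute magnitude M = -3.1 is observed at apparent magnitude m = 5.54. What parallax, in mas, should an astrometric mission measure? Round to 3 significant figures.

m − M = 5.54 − (-3.1) = 8.64.
d = 10^((m−M)/5 + 1) = 10^2.728 = 534.56 pc.
p = 1/d = 1/534.56 = 0.0018707 arcsec = 1.8707 mas.

1.87 mas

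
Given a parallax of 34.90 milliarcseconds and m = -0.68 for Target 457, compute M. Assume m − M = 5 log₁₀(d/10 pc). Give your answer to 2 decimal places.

M = -2.97

d = 1/p = 1/0.03490″ = 28.653 pc.
m − M = 5 log₁₀(28.653) − 5 = 7.2859 − 5 = 2.2859.
M = m − (m − M) = -0.68 − 2.2859 = -2.97.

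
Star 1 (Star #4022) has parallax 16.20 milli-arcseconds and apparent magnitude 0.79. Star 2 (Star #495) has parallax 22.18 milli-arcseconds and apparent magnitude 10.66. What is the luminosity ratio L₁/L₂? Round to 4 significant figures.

L₁/L₂ = 16630

d₁ = 1/p₁ = 1/0.01620″ = 61.728 pc; d₂ = 1/p₂ = 1/0.02218″ = 45.086 pc.
M₁ = m₁ − 5 log₁₀ d₁ + 5 = 0.79 − 8.9524 + 5 = -3.1624.
M₂ = 10.66 − 8.2702 + 5 = 7.3898.
L₁/L₂ = 10^(0.4(M₂ − M₁)) = 10^(0.4 × 10.5522) = 10^4.22088 = 16630.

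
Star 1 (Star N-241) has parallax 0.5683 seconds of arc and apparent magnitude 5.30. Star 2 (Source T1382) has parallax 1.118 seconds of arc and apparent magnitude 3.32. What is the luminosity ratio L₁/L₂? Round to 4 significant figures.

L₁/L₂ = 0.6248

d₁ = 1/p₁ = 1/0.5683″ = 1.7596 pc; d₂ = 1/p₂ = 1/1.118″ = 0.89445 pc.
M₁ = m₁ − 5 log₁₀ d₁ + 5 = 5.30 − 1.2271 + 5 = 9.0729.
M₂ = 3.32 − (-0.2422) + 5 = 8.5622.
L₁/L₂ = 10^(0.4(M₂ − M₁)) = 10^(0.4 × (-0.5107)) = 10^(-0.20428) = 0.62477.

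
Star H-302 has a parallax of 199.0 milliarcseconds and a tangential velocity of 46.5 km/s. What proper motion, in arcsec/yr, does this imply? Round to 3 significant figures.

1.95 arcsec/yr

d = 1/p = 1/0.1990″ = 5.0251 pc.
μ = v_t / (4.74 d) = 46.5 / (4.74 × 5.0251) = 46.5 / 23.819 = 1.9522 ″/yr.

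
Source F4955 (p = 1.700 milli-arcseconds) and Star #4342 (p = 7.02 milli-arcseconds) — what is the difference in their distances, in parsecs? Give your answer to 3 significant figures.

d_A = 1/0.001700″ = 588.24 pc; d_B = 1/0.007020″ = 142.45 pc.
|d_B − d_A| = |142.45 − 588.24| = 445.79 pc.

446 pc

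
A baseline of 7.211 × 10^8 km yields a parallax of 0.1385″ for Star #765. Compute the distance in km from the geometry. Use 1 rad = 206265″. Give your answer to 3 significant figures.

1.07 × 10^15 km

θ = 0.1385″ = 0.1385/206265 = 6.7147 × 10^-7 rad.
d = B/θ = (7.211 × 10^8) / (6.7147 × 10^-7) = 1.0739 × 10^15 km.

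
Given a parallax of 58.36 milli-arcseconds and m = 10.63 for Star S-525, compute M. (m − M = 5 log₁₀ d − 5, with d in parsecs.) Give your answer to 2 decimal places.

M = 9.46

d = 1/p = 1/0.05836″ = 17.135 pc.
m − M = 5 log₁₀(17.135) − 5 = 6.1694 − 5 = 1.1694.
M = m − (m − M) = 10.63 − 1.1694 = 9.46.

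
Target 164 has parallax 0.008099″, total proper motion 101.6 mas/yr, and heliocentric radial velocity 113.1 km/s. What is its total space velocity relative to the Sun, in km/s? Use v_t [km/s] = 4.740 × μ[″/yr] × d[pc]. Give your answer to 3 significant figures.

d = 1/p = 1/0.008099″ = 123.47 pc.
μ = 101.6 mas/yr = 0.1016 ″/yr.
v_t = 4.740 μ d = 4.740 × 0.1016 × 123.47 = 59.461 km/s.
v = √(v_r² + v_t²) = √(113.1² + 59.461²) = √16327.2 = 127.78 km/s.

128 km/s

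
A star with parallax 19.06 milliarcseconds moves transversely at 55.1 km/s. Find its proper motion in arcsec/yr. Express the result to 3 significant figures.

0.222 arcsec/yr

d = 1/p = 1/0.01906″ = 52.466 pc.
μ = v_t / (4.74 d) = 55.1 / (4.74 × 52.466) = 55.1 / 248.69 = 0.22156 ″/yr.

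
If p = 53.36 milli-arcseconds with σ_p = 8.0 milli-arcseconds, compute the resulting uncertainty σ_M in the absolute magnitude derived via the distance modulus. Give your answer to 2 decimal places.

σ_M = 0.33 mag

M = m − 5 log₁₀ d + 5 = m + 5 log₁₀ p + 5, so ∂M/∂p = 5/(p ln 10).
σ_M = (5/ln 10) · (σ_p/p) = 2.1715 × 8.0/53.36 = 2.1715 × 0.14993 = 0.32557.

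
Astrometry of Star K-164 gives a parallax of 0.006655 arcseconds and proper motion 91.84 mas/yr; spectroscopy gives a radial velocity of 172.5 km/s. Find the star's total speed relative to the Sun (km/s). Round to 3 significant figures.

d = 1/p = 1/0.006655″ = 150.26 pc.
μ = 91.84 mas/yr = 0.09184 ″/yr.
v_t = 4.740 μ d = 4.740 × 0.09184 × 150.26 = 65.411 km/s.
v = √(v_r² + v_t²) = √(172.5² + 65.411²) = √34034.8 = 184.49 km/s.

184 km/s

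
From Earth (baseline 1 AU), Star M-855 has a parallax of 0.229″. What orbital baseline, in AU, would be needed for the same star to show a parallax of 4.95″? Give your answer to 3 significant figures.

Parallax scales linearly with baseline: p ∝ B, so B = p_target / p_Earth × 1 AU.
B = 4.95 / 0.229 = 21.616 AU.

21.6 AU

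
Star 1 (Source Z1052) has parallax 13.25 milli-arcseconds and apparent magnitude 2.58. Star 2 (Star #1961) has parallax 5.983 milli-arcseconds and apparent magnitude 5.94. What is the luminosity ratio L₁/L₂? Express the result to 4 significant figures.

L₁/L₂ = 4.502

d₁ = 1/p₁ = 1/0.01325″ = 75.472 pc; d₂ = 1/p₂ = 1/0.005983″ = 167.14 pc.
M₁ = m₁ − 5 log₁₀ d₁ + 5 = 2.58 − 9.3889 + 5 = -1.8089.
M₂ = 5.94 − 11.1154 + 5 = -0.1754.
L₁/L₂ = 10^(0.4(M₂ − M₁)) = 10^(0.4 × 1.6335) = 10^0.65340 = 4.5019.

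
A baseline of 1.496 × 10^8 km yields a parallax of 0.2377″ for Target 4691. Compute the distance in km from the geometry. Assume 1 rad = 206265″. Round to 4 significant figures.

θ = 0.2377″ = 0.2377/206265 = 1.1524 × 10^-6 rad.
d = B/θ = (1.496 × 10^8) / (1.1524 × 10^-6) = 1.2982 × 10^14 km.

1.298 × 10^14 km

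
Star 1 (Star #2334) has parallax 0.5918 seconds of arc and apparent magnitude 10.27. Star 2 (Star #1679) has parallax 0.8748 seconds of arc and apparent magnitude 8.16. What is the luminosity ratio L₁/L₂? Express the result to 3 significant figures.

d₁ = 1/p₁ = 1/0.5918″ = 1.6898 pc; d₂ = 1/p₂ = 1/0.8748″ = 1.1431 pc.
M₁ = m₁ − 5 log₁₀ d₁ + 5 = 10.27 − 1.1392 + 5 = 14.1308.
M₂ = 8.16 − 0.2904 + 5 = 12.8696.
L₁/L₂ = 10^(0.4(M₂ − M₁)) = 10^(0.4 × (-1.2612)) = 10^(-0.50448) = 0.31298.

L₁/L₂ = 0.313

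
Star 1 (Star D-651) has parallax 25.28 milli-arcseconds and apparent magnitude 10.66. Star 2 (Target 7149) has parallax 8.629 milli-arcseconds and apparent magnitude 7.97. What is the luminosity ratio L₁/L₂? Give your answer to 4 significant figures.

d₁ = 1/p₁ = 1/0.02528″ = 39.557 pc; d₂ = 1/p₂ = 1/0.008629″ = 115.89 pc.
M₁ = m₁ − 5 log₁₀ d₁ + 5 = 10.66 − 7.9861 + 5 = 7.6739.
M₂ = 7.97 − 10.3202 + 5 = 2.6498.
L₁/L₂ = 10^(0.4(M₂ − M₁)) = 10^(0.4 × (-5.0241)) = 10^(-2.00964) = 0.0097805.

L₁/L₂ = 0.009781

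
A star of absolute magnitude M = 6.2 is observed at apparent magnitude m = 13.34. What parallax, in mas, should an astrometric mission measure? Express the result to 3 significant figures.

3.73 mas

m − M = 13.34 − 6.2 = 7.14.
d = 10^((m−M)/5 + 1) = 10^2.428 = 267.92 pc.
p = 1/d = 1/267.92 = 0.0037325 arcsec = 3.7325 mas.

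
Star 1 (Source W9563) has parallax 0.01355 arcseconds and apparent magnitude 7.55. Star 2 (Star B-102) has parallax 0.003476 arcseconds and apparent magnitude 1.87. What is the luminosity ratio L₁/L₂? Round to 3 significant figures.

L₁/L₂ = 0.000352

d₁ = 1/p₁ = 1/0.01355″ = 73.801 pc; d₂ = 1/p₂ = 1/0.003476″ = 287.69 pc.
M₁ = m₁ − 5 log₁₀ d₁ + 5 = 7.55 − 9.3403 + 5 = 3.2097.
M₂ = 1.87 − 12.2946 + 5 = -5.4246.
L₁/L₂ = 10^(0.4(M₂ − M₁)) = 10^(0.4 × (-8.6343)) = 10^(-3.45372) = 0.00035179.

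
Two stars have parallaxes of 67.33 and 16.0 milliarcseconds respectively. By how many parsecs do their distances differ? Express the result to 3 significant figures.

d_A = 1/0.06733″ = 14.852 pc; d_B = 1/0.01600″ = 62.5 pc.
|d_B − d_A| = |62.5 − 14.852| = 47.648 pc.

47.6 pc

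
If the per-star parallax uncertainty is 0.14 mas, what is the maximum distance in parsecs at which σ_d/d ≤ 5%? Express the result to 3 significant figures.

357 pc

σ_d/d = σ_p/p, so the condition is σ_p/p ≤ 0.05, i.e. p ≥ σ_p/0.05.
p_min = 0.14/0.05 = 2.8 mas = 0.0028 arcsec.
d_max = 1/p_min = 1/0.0028 = 357.14 pc.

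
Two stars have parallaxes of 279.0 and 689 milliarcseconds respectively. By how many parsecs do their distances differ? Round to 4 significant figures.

d_A = 1/0.2790″ = 3.5842 pc; d_B = 1/0.6890″ = 1.4514 pc.
|d_B − d_A| = |1.4514 − 3.5842| = 2.1328 pc.

2.133 pc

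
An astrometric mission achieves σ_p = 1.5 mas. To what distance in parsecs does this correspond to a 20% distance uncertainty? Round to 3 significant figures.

σ_d/d = σ_p/p, so the condition is σ_p/p ≤ 0.20, i.e. p ≥ σ_p/0.20.
p_min = 1.5/0.20 = 7.5 mas = 0.0075 arcsec.
d_max = 1/p_min = 1/0.0075 = 133.33 pc.

133 pc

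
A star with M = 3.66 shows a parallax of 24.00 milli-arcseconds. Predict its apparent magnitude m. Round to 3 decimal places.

m = 6.759

d = 1/p = 1/0.02400″ = 41.667 pc.
m − M = 5 log₁₀ d − 5 = 5 log₁₀(41.667) − 5 = 8.0990 − 5 = 3.0990.
m = M + (m − M) = 3.66 + 3.0990 = 6.759.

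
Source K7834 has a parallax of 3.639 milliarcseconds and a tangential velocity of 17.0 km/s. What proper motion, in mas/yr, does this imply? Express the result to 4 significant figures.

13.05 mas/yr

d = 1/p = 1/0.003639″ = 274.8 pc.
μ = v_t / (4.74 d) = 17.0 / (4.74 × 274.8) = 17.0 / 1302.6 = 0.013051 ″/yr = 13.051 mas/yr.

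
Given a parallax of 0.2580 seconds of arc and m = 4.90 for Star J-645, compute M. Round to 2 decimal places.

d = 1/p = 1/0.2580″ = 3.876 pc.
m − M = 5 log₁₀(3.876) − 5 = 2.9419 − 5 = -2.0581.
M = m − (m − M) = 4.90 − (-2.0581) = 6.96.

M = 6.96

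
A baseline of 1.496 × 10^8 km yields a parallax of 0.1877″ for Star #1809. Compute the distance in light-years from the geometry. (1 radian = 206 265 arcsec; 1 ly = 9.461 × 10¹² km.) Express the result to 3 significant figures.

θ = 0.1877″ = 0.1877/206265 = 9.0999 × 10^-7 rad.
d = B/θ = (1.496 × 10^8) / (9.0999 × 10^-7) = 1.6440 × 10^14 km = (1.6440 × 10^14) / (9.461 × 10^12) ly = 17.377 ly.

17.4 ly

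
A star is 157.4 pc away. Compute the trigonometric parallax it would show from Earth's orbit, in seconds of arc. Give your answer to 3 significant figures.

0.00635 arcsec

p = 1/d = 1/157.4 = 0.0063532 arcsec.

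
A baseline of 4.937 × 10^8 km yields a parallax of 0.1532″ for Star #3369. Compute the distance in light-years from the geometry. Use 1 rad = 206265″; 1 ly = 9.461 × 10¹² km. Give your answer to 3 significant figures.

70.3 ly

θ = 0.1532″ = 0.1532/206265 = 7.4273 × 10^-7 rad.
d = B/θ = (4.937 × 10^8) / (7.4273 × 10^-7) = 6.6471 × 10^14 km = (6.6471 × 10^14) / (9.461 × 10^12) ly = 70.258 ly.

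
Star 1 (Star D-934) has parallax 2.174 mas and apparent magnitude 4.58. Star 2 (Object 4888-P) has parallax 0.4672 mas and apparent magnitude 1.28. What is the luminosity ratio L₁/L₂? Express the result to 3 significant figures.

L₁/L₂ = 0.00221

d₁ = 1/p₁ = 1/0.002174″ = 459.98 pc; d₂ = 1/p₂ = 1/0.0004672″ = 2140.4 pc.
M₁ = m₁ − 5 log₁₀ d₁ + 5 = 4.58 − 13.3137 + 5 = -3.7337.
M₂ = 1.28 − 16.6525 + 5 = -10.3725.
L₁/L₂ = 10^(0.4(M₂ − M₁)) = 10^(0.4 × (-6.6388)) = 10^(-2.65552) = 0.0022104.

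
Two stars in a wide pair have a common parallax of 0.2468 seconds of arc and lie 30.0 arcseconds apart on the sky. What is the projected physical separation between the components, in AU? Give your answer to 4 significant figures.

d = 1/p = 1/0.2468″ = 4.0519 pc.
At distance d (pc), an angle of θ arcsec spans θ·d AU: s = 30.0 × 4.0519 = 121.56 AU.

121.6 AU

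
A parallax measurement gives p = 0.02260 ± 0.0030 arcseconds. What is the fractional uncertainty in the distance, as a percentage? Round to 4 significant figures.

13.27%

For d = 1/p, |σ_d/d| = |σ_p/p|.
σ_p/p = 0.0030 / 0.02260 = 0.13274 = 13.274%.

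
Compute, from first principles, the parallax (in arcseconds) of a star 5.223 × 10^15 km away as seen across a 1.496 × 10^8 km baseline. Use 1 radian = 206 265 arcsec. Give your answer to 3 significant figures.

θ ≈ B/d = (1.496 × 10^8) / (5.223 × 10^15) = 2.8643 × 10^-8 rad.
In arcseconds: 2.8643 × 10^-8 × 206265 = 0.005908″.

0.00591 arcsec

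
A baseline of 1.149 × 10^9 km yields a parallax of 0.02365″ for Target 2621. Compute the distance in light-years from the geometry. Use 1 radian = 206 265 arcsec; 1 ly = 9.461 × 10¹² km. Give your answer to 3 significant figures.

θ = 0.02365″ = 0.02365/206265 = 1.1466 × 10^-7 rad.
d = B/θ = (1.149 × 10^9) / (1.1466 × 10^-7) = 1.0021 × 10^16 km = (1.0021 × 10^16) / (9.461 × 10^12) ly = 1059.2 ly.

1060 ly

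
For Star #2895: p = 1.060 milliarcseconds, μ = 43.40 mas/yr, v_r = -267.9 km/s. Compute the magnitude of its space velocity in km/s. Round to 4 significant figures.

d = 1/p = 1/0.001060″ = 943.4 pc.
μ = 43.40 mas/yr = 0.04340 ″/yr.
v_t = 4.740 μ d = 4.740 × 0.04340 × 943.4 = 194.07 km/s.
v = √(v_r² + v_t²) = √((-267.9)² + 194.07²) = √109434 = 330.81 km/s.

330.8 km/s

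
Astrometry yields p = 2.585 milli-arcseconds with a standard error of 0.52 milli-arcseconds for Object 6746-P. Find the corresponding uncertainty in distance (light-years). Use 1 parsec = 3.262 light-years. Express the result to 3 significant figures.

254 ly

d = 1/p, so σ_d = σ_p / p².
σ_d = 0.000520 / (0.002585)² = 0.000520 / 0.0000066822 = 77.819 pc = 77.819 × 3.262 ly = 253.85 ly.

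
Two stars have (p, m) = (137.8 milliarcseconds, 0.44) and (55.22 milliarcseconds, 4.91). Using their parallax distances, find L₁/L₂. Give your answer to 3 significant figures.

d₁ = 1/p₁ = 1/0.1378″ = 7.2569 pc; d₂ = 1/p₂ = 1/0.05522″ = 18.109 pc.
M₁ = m₁ − 5 log₁₀ d₁ + 5 = 0.44 − 4.3038 + 5 = 1.1362.
M₂ = 4.91 − 6.2895 + 5 = 3.6205.
L₁/L₂ = 10^(0.4(M₂ − M₁)) = 10^(0.4 × 2.4843) = 10^0.99372 = 9.8564.

L₁/L₂ = 9.86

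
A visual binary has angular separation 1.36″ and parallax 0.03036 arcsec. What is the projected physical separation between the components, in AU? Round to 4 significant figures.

d = 1/p = 1/0.03036″ = 32.938 pc.
At distance d (pc), an angle of θ arcsec spans θ·d AU: s = 1.36 × 32.938 = 44.796 AU.

44.80 AU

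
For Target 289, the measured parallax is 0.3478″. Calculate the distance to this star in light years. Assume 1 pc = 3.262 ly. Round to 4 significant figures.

d = 1/p = 1/0.3478 = 2.8752 pc.
In light-years: 2.8752 × 3.262 = 9.3789 ly.

9.379 light years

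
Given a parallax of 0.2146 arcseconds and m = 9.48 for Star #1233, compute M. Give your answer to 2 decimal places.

d = 1/p = 1/0.2146″ = 4.6598 pc.
m − M = 5 log₁₀(4.6598) − 5 = 3.3418 − 5 = -1.6582.
M = m − (m − M) = 9.48 − (-1.6582) = 11.14.

M = 11.14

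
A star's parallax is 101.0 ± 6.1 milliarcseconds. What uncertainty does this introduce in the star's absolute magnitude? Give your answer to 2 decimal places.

σ_M = 0.13 mag

M = m − 5 log₁₀ d + 5 = m + 5 log₁₀ p + 5, so ∂M/∂p = 5/(p ln 10).
σ_M = (5/ln 10) · (σ_p/p) = 2.1715 × 6.1/101.0 = 2.1715 × 0.060396 = 0.13115.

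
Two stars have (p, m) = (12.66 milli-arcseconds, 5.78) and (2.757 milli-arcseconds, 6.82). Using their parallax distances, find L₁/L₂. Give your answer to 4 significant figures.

L₁/L₂ = 0.1236

d₁ = 1/p₁ = 1/0.01266″ = 78.989 pc; d₂ = 1/p₂ = 1/0.002757″ = 362.71 pc.
M₁ = m₁ − 5 log₁₀ d₁ + 5 = 5.78 − 9.4878 + 5 = 1.2922.
M₂ = 6.82 − 12.7978 + 5 = -0.9778.
L₁/L₂ = 10^(0.4(M₂ − M₁)) = 10^(0.4 × (-2.2700)) = 10^(-0.90800) = 0.12359.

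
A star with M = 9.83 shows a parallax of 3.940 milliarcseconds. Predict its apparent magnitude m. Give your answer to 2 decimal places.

m = 16.85

d = 1/p = 1/0.003940″ = 253.81 pc.
m − M = 5 log₁₀ d − 5 = 5 log₁₀(253.81) − 5 = 12.0225 − 5 = 7.0225.
m = M + (m − M) = 9.83 + 7.0225 = 16.85.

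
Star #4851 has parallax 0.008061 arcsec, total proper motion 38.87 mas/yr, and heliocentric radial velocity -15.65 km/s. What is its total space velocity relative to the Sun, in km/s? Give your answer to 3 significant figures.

d = 1/p = 1/0.008061″ = 124.05 pc.
μ = 38.87 mas/yr = 0.03887 ″/yr.
v_t = 4.740 μ d = 4.740 × 0.03887 × 124.05 = 22.855 km/s.
v = √(v_r² + v_t²) = √((-15.65)² + 22.855²) = √767.274 = 27.7 km/s.

27.7 km/s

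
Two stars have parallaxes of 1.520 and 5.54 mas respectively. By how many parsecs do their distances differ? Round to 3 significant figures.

477 pc

d_A = 1/0.001520″ = 657.89 pc; d_B = 1/0.005540″ = 180.51 pc.
|d_B − d_A| = |180.51 − 657.89| = 477.38 pc.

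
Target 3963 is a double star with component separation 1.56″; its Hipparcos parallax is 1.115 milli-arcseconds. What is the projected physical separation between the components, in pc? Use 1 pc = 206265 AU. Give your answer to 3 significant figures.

d = 1/p = 1/0.001115″ = 896.86 pc.
At distance d (pc), an angle of θ arcsec spans θ·d AU: s = 1.56 × 896.86 = 1399.1 AU.
= 1399.1 / 206265 = 0.0067830 pc.

0.00678 pc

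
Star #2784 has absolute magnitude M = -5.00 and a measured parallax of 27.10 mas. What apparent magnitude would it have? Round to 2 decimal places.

d = 1/p = 1/0.02710″ = 36.9 pc.
m − M = 5 log₁₀ d − 5 = 5 log₁₀(36.9) − 5 = 7.8351 − 5 = 2.8351.
m = M + (m − M) = -5.00 + 2.8351 = -2.16.

m = -2.16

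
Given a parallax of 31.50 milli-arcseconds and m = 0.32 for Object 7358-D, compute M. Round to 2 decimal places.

d = 1/p = 1/0.03150″ = 31.746 pc.
m − M = 5 log₁₀(31.746) − 5 = 7.5084 − 5 = 2.5084.
M = m − (m − M) = 0.32 − 2.5084 = -2.19.

M = -2.19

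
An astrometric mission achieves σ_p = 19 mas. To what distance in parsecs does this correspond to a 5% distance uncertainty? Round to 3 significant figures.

2.63 pc

σ_d/d = σ_p/p, so the condition is σ_p/p ≤ 0.05, i.e. p ≥ σ_p/0.05.
p_min = 19/0.05 = 380 mas = 0.38 arcsec.
d_max = 1/p_min = 1/0.38 = 2.6316 pc.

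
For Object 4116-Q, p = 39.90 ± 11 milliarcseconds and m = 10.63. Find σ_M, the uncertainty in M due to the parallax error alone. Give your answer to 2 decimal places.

M = m − 5 log₁₀ d + 5 = m + 5 log₁₀ p + 5, so ∂M/∂p = 5/(p ln 10).
σ_M = (5/ln 10) · (σ_p/p) = 2.1715 × 11/39.90 = 2.1715 × 0.27569 = 0.59866.

σ_M = 0.60 mag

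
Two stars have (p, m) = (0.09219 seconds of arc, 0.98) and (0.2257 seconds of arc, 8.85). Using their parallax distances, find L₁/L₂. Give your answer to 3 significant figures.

d₁ = 1/p₁ = 1/0.09219″ = 10.847 pc; d₂ = 1/p₂ = 1/0.2257″ = 4.4307 pc.
M₁ = m₁ − 5 log₁₀ d₁ + 5 = 0.98 − 5.1765 + 5 = 0.8035.
M₂ = 8.85 − 3.2324 + 5 = 10.6176.
L₁/L₂ = 10^(0.4(M₂ − M₁)) = 10^(0.4 × 9.8141) = 10^3.92564 = 8426.4.

L₁/L₂ = 8430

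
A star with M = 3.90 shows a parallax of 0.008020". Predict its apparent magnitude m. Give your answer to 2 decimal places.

d = 1/p = 1/0.008020″ = 124.69 pc.
m − M = 5 log₁₀ d − 5 = 5 log₁₀(124.69) − 5 = 10.4792 − 5 = 5.4792.
m = M + (m − M) = 3.90 + 5.4792 = 9.38.

m = 9.38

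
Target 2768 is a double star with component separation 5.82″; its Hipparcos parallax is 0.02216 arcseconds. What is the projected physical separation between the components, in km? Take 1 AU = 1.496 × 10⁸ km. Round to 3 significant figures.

d = 1/p = 1/0.02216″ = 45.126 pc.
At distance d (pc), an angle of θ arcsec spans θ·d AU: s = 5.82 × 45.126 = 262.63 AU.
= 262.63 × 1.496 × 10⁸ km = 3.9289 × 10^10 km.

3.93 × 10^10 km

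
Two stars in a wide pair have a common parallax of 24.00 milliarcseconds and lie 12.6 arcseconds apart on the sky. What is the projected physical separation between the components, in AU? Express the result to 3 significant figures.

525 AU

d = 1/p = 1/0.02400″ = 41.667 pc.
At distance d (pc), an angle of θ arcsec spans θ·d AU: s = 12.6 × 41.667 = 525 AU.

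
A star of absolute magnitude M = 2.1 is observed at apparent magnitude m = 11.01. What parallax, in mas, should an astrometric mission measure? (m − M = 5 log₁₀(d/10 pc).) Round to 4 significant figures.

1.652 mas

m − M = 11.01 − 2.1 = 8.91.
d = 10^((m−M)/5 + 1) = 10^2.782 = 605.34 pc.
p = 1/d = 1/605.34 = 0.001652 arcsec = 1.652 mas.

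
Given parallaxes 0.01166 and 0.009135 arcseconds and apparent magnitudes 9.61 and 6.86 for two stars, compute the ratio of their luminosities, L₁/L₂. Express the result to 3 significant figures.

L₁/L₂ = 0.0488

d₁ = 1/p₁ = 1/0.01166″ = 85.763 pc; d₂ = 1/p₂ = 1/0.009135″ = 109.47 pc.
M₁ = m₁ − 5 log₁₀ d₁ + 5 = 9.61 − 9.6665 + 5 = 4.9435.
M₂ = 6.86 − 10.1965 + 5 = 1.6635.
L₁/L₂ = 10^(0.4(M₂ − M₁)) = 10^(0.4 × (-3.2800)) = 10^(-1.31200) = 0.048753.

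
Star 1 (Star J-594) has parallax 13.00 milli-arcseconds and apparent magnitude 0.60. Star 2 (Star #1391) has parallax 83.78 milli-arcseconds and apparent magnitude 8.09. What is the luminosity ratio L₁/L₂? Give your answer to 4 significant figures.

d₁ = 1/p₁ = 1/0.01300″ = 76.923 pc; d₂ = 1/p₂ = 1/0.08378″ = 11.936 pc.
M₁ = m₁ − 5 log₁₀ d₁ + 5 = 0.60 − 9.4303 + 5 = -3.8303.
M₂ = 8.09 − 5.3843 + 5 = 7.7057.
L₁/L₂ = 10^(0.4(M₂ − M₁)) = 10^(0.4 × 11.5360) = 10^4.61440 = 41153.

L₁/L₂ = 41150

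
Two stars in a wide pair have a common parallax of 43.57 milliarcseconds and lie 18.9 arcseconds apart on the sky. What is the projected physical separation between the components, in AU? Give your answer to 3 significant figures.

d = 1/p = 1/0.04357″ = 22.952 pc.
At distance d (pc), an angle of θ arcsec spans θ·d AU: s = 18.9 × 22.952 = 433.79 AU.

434 AU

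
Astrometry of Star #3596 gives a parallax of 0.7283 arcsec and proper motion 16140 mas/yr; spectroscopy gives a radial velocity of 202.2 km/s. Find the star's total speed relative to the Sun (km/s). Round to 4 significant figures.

d = 1/p = 1/0.7283″ = 1.3731 pc.
μ = 16140 mas/yr = 16.14 ″/yr.
v_t = 4.740 μ d = 4.740 × 16.14 × 1.3731 = 105.05 km/s.
v = √(v_r² + v_t²) = √(202.2² + 105.05²) = √51920.3 = 227.86 km/s.

227.9 km/s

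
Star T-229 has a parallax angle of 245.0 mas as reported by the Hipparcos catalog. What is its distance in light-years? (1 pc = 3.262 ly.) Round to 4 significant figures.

13.31 light years

p = 245.0 mas = 0.2450 arcsec.
d = 1/p = 1/0.2450 = 4.0816 pc.
In light-years: 4.0816 × 3.262 = 13.314 ly.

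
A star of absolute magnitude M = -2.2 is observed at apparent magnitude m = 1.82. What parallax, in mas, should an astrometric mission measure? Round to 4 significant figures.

15.70 mas

m − M = 1.82 − (-2.2) = 4.02.
d = 10^((m−M)/5 + 1) = 10^1.804 = 63.68 pc.
p = 1/d = 1/63.68 = 0.015704 arcsec = 15.704 mas.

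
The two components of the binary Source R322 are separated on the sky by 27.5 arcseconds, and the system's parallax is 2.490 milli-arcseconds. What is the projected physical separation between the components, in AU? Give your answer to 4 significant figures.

11040 AU

d = 1/p = 1/0.002490″ = 401.61 pc.
At distance d (pc), an angle of θ arcsec spans θ·d AU: s = 27.5 × 401.61 = 11044 AU.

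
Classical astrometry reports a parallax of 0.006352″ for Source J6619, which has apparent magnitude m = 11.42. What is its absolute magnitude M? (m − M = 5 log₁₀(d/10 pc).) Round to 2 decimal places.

M = 5.43

d = 1/p = 1/0.006352″ = 157.43 pc.
m − M = 5 log₁₀(157.43) − 5 = 10.9854 − 5 = 5.9854.
M = m − (m − M) = 11.42 − 5.9854 = 5.43.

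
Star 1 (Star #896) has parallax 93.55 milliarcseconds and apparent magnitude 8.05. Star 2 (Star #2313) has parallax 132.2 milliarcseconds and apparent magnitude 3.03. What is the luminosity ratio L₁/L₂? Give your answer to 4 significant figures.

d₁ = 1/p₁ = 1/0.09355″ = 10.689 pc; d₂ = 1/p₂ = 1/0.1322″ = 7.5643 pc.
M₁ = m₁ − 5 log₁₀ d₁ + 5 = 8.05 − 5.1447 + 5 = 7.9053.
M₂ = 3.03 − 4.3938 + 5 = 3.6362.
L₁/L₂ = 10^(0.4(M₂ − M₁)) = 10^(0.4 × (-4.2691)) = 10^(-1.70764) = 0.019605.

L₁/L₂ = 0.01961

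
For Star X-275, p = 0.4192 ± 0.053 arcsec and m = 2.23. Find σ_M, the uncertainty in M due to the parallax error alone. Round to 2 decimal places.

M = m − 5 log₁₀ d + 5 = m + 5 log₁₀ p + 5, so ∂M/∂p = 5/(p ln 10).
σ_M = (5/ln 10) · (σ_p/p) = 2.1715 × 0.053/0.4192 = 2.1715 × 0.12643 = 0.27454.

σ_M = 0.27 mag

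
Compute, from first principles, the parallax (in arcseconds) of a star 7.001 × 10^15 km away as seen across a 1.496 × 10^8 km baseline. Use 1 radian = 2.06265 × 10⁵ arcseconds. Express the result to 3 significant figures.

0.00441 arcsec

θ ≈ B/d = (1.496 × 10^8) / (7.001 × 10^15) = 2.1368 × 10^-8 rad.
In arcseconds: 2.1368 × 10^-8 × 206265 = 0.0044075″.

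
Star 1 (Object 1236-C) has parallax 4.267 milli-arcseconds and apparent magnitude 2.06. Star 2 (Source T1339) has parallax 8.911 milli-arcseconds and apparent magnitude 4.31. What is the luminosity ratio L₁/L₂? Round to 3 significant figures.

L₁/L₂ = 34.6

d₁ = 1/p₁ = 1/0.004267″ = 234.36 pc; d₂ = 1/p₂ = 1/0.008911″ = 112.22 pc.
M₁ = m₁ − 5 log₁₀ d₁ + 5 = 2.06 − 11.8494 + 5 = -4.7894.
M₂ = 4.31 − 10.2504 + 5 = -0.9404.
L₁/L₂ = 10^(0.4(M₂ − M₁)) = 10^(0.4 × 3.8490) = 10^1.53960 = 34.642.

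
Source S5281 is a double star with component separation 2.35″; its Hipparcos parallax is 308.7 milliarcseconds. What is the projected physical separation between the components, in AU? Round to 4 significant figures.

d = 1/p = 1/0.3087″ = 3.2394 pc.
At distance d (pc), an angle of θ arcsec spans θ·d AU: s = 2.35 × 3.2394 = 7.6126 AU.

7.613 AU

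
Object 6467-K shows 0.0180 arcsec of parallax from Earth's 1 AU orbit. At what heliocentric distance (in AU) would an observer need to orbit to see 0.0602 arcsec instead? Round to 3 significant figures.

3.34 AU

Parallax scales linearly with baseline: p ∝ B, so B = p_target / p_Earth × 1 AU.
B = 0.0602 / 0.0180 = 3.3444 AU.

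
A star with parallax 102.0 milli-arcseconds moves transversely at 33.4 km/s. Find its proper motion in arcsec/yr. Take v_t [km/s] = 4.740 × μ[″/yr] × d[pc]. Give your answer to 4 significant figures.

0.7187 arcsec/yr

d = 1/p = 1/0.1020″ = 9.8039 pc.
μ = v_t / (4.74 d) = 33.4 / (4.74 × 9.8039) = 33.4 / 46.47 = 0.71874 ″/yr.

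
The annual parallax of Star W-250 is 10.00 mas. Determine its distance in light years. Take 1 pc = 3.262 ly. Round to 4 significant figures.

326.2 light years

p = 10.00 mas = 0.01000 arcsec.
d = 1/p = 1/0.01000 = 100 pc.
In light-years: 100 × 3.262 = 326.2 ly.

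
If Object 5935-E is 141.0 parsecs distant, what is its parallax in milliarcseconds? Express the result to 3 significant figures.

7.09 mas

p = 1/d = 1/141 = 0.0070922 arcsec.
= 0.0070922 × 1000 = 7.0922 mas.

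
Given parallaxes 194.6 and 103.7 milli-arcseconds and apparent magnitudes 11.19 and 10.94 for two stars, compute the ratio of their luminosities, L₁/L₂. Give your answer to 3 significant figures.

d₁ = 1/p₁ = 1/0.1946″ = 5.1387 pc; d₂ = 1/p₂ = 1/0.1037″ = 9.6432 pc.
M₁ = m₁ − 5 log₁₀ d₁ + 5 = 11.19 − 3.5543 + 5 = 12.6357.
M₂ = 10.94 − 4.9211 + 5 = 11.0189.
L₁/L₂ = 10^(0.4(M₂ − M₁)) = 10^(0.4 × (-1.6168)) = 10^(-0.64672) = 0.22557.

L₁/L₂ = 0.226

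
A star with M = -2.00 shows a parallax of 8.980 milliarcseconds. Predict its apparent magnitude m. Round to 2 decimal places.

d = 1/p = 1/0.008980″ = 111.36 pc.
m − M = 5 log₁₀ d − 5 = 5 log₁₀(111.36) − 5 = 10.2336 − 5 = 5.2336.
m = M + (m − M) = -2.00 + 5.2336 = 3.23.

m = 3.23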